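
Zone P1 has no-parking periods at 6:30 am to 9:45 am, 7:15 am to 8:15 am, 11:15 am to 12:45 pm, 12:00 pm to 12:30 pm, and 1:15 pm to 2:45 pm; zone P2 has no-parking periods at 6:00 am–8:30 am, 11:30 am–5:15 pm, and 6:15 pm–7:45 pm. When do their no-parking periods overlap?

6:30 am–8:30 am, 11:30 am–12:45 pm, 1:15 pm–2:45 pm

A, merged: 6:30 am–9:45 am, 11:15 am–12:45 pm, 1:15 pm–2:45 pm.
6:30 am–9:45 am ∩ B → 6:30 am–8:30 am.
11:15 am–12:45 pm ∩ B → 11:30 am–12:45 pm.
1:15 pm–2:45 pm ∩ B → 1:15 pm–2:45 pm.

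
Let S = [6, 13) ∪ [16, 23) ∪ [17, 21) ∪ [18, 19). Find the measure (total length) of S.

14

Merged: [6, 13), [16, 23).
Lengths: 7 + 7 = 14.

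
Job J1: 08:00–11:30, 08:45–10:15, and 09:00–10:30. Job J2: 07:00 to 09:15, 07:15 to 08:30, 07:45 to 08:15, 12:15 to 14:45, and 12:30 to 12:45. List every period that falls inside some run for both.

08:00-09:15

A, merged: 08:00-11:30.
B, merged: 07:00-09:15, 12:15-14:45.
08:00-11:30 ∩ B → 08:00-09:15.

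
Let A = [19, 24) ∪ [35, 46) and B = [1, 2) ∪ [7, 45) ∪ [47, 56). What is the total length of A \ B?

1

A \ B = [45, 46).
Total: 1.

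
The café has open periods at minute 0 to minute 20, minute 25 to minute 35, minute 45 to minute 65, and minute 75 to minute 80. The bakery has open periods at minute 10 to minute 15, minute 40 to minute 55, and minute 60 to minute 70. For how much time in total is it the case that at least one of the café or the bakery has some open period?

65 minutes

A ∪ B = minute 0 to minute 20, minute 25 to minute 35, minute 40 to minute 70, minute 75 to minute 80.
Total: 20 minutes + 10 minutes + 30 minutes + 5 minutes = 65 minutes.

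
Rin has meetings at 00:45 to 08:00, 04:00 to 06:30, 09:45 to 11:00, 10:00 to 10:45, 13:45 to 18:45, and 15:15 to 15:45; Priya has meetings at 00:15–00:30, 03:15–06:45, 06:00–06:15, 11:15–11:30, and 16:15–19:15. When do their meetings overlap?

A, merged: 00:45–08:00, 09:45–11:00, 13:45–18:45.
B, merged: 00:15–00:30, 03:15–06:45, 11:15–11:30, 16:15–19:15.
00:45–08:00 ∩ B → 03:15–06:45.
09:45–11:00 meets no B interval.
13:45–18:45 ∩ B → 16:15–18:45.

03:15–06:45, 16:15–18:45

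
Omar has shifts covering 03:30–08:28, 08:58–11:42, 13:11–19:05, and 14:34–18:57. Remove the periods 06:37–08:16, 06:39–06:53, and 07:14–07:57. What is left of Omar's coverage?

03:30–06:37, 08:16–08:28, 08:58–11:42, 13:11–19:05

A, merged: 03:30–08:28, 08:58–11:42, 13:11–19:05.
B, merged: 06:37–08:16.
03:30–08:28 with B removed leaves 03:30–06:37, 08:16–08:28.
08:58–11:42 is untouched.
13:11–19:05 is untouched.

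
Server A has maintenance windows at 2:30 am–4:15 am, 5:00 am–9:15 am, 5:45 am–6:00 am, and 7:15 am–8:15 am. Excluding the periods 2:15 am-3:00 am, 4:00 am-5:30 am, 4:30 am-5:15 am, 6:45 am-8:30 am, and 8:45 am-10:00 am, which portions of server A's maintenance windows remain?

3:00 am–4:00 am, 5:30 am–6:45 am, 8:30 am–8:45 am

Merge the first list: 2:30 am–4:15 am, 5:00 am–9:15 am.
Merge the second list: 2:15 am–3:00 am, 4:00 am–5:30 am, 6:45 am–8:30 am, 8:45 am–10:00 am.
2:30 am–4:15 am with B removed leaves 3:00 am–4:00 am.
5:00 am–9:15 am with B removed leaves 5:30 am–6:45 am, 8:30 am–8:45 am.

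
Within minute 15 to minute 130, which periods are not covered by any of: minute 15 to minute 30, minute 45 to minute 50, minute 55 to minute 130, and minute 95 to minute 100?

minute 30 to minute 45, minute 50 to minute 55

Covered (merged): minute 15 to minute 30, minute 45 to minute 50, minute 55 to minute 130.
Complement within minute 15 to minute 130: minute 30 to minute 45, minute 50 to minute 55.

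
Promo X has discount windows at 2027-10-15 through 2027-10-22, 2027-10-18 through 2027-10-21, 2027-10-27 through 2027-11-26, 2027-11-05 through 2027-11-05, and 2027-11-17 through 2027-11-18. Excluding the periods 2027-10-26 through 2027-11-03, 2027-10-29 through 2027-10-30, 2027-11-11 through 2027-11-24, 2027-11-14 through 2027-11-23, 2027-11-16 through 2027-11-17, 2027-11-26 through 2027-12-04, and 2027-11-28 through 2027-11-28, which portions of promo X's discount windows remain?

2027-10-15 through 2027-10-22, 2027-11-04 through 2027-11-10, 2027-11-25 through 2027-11-25

First set merges to 2027-10-15 through 2027-10-22, 2027-10-27 through 2027-11-26.
Second set merges to 2027-10-26 through 2027-11-03, 2027-11-11 through 2027-11-24, 2027-11-26 through 2027-12-04.
2027-10-15 through 2027-10-22: nothing removed.
2027-10-27 through 2027-11-26 \ B = 2027-11-04 through 2027-11-10, 2027-11-25 through 2027-11-25.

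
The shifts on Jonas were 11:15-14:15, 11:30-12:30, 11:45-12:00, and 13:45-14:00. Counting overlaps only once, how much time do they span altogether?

3 h

Merged: 11:15–14:15.
Length: 3 h.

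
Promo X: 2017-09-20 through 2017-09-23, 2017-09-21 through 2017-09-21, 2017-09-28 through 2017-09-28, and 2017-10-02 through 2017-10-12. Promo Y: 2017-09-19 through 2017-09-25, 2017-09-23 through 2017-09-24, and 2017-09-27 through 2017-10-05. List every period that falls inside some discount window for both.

2017-09-20 through 2017-09-23, 2017-09-28 through 2017-09-28, 2017-10-02 through 2017-10-05

First set merges to 2017-09-20 through 2017-09-23, 2017-09-28 through 2017-09-28, 2017-10-02 through 2017-10-12.
Second set merges to 2017-09-19 through 2017-09-25, 2017-09-27 through 2017-10-05.
2017-09-20 through 2017-09-23 overlaps B on 2017-09-20 through 2017-09-23.
2017-09-28 through 2017-09-28 overlaps B on 2017-09-28 through 2017-09-28.
2017-10-02 through 2017-10-12 overlaps B on 2017-10-02 through 2017-10-05.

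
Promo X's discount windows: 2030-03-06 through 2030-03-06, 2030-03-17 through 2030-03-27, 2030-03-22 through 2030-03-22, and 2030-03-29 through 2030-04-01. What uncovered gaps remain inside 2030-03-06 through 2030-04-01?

2030-03-07 through 2030-03-16, 2030-03-28 through 2030-03-28

Covered (merged): 2030-03-06 through 2030-03-06, 2030-03-17 through 2030-03-27, 2030-03-29 through 2030-04-01.
Gaps within 2030-03-06 through 2030-04-01: 2030-03-07 through 2030-03-16, 2030-03-28 through 2030-03-28.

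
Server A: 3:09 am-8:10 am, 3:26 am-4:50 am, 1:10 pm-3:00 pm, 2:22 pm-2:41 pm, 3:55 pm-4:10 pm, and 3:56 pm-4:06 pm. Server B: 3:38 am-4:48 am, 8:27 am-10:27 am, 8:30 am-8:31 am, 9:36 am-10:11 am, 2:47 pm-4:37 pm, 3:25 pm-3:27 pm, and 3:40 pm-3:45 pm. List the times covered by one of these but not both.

Merge the first list: 3:09 am-8:10 am, 1:10 pm-3:00 pm, 3:55 pm-4:10 pm.
Merge the second list: 3:38 am-4:48 am, 8:27 am-10:27 am, 2:47 pm-4:37 pm.
Only in the first: 3:09 am-3:38 am, 4:48 am-8:10 am, 1:10 pm-2:47 pm.
Only in the second: 8:27 am-10:27 am, 3:00 pm-3:55 pm, 4:10 pm-4:37 pm.
Together these are the periods covered by exactly one.

3:09 am-3:38 am, 4:48 am-8:10 am, 8:27 am-10:27 am, 1:10 pm-2:47 pm, 3:00 pm-3:55 pm, 4:10 pm-4:37 pm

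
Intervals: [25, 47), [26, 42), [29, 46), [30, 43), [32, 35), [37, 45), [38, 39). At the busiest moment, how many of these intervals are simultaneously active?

6

Walk the sorted start/end points keeping a running depth.
The depth first hits 6 at 38.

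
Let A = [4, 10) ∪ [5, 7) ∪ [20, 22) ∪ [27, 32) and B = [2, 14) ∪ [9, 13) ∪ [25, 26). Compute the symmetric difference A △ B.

A, merged: [4, 10), [20, 22), [27, 32).
B, merged: [2, 14), [25, 26).
A \ B = [20, 22), [27, 32).
B \ A = [2, 4), [10, 14), [25, 26).
Union of the two gives the symmetric difference.

[2, 4) ∪ [10, 14) ∪ [20, 22) ∪ [25, 26) ∪ [27, 32)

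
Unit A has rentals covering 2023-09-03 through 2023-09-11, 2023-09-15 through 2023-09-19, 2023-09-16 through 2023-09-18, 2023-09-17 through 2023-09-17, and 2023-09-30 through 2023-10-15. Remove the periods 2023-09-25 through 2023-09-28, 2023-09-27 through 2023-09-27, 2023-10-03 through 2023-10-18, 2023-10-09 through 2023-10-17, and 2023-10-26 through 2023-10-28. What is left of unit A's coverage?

A, merged: 2023-09-03 through 2023-09-11, 2023-09-15 through 2023-09-19, 2023-09-30 through 2023-10-15.
B, merged: 2023-09-25 through 2023-09-28, 2023-10-03 through 2023-10-18, 2023-10-26 through 2023-10-28.
2023-09-03 through 2023-09-11: no B overlap → unchanged.
2023-09-15 through 2023-09-19: no B overlap → unchanged.
2023-09-30 through 2023-10-15 minus B → 2023-09-30 through 2023-10-02.

2023-09-03 through 2023-09-11, 2023-09-15 through 2023-09-19, 2023-09-30 through 2023-10-02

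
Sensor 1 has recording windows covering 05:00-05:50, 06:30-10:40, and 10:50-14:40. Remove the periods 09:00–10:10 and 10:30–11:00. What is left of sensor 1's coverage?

05:00-05:50, 06:30-09:00, 10:10-10:30, 11:00-14:40

05:00-05:50 is untouched.
06:30-10:40 with B removed leaves 06:30-09:00, 10:10-10:30.
10:50-14:40 with B removed leaves 11:00-14:40.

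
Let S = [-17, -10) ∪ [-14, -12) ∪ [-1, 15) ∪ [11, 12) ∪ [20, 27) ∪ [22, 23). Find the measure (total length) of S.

30

Merged: [-17, -10), [-1, 15), [20, 27).
Lengths: 7 + 16 + 7 = 30.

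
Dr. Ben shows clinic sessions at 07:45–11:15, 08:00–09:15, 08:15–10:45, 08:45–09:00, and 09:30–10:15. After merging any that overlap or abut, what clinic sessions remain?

08:00–09:15 overlaps/touches 07:45–11:15 → extend to 07:45–11:15.
08:15–10:45 overlaps/touches 07:45–11:15 → extend to 07:45–11:15.
08:45–09:00 overlaps/touches 07:45–11:15 → extend to 07:45–11:15.
09:30–10:15 overlaps/touches 07:45–11:15 → extend to 07:45–11:15.

07:45–11:15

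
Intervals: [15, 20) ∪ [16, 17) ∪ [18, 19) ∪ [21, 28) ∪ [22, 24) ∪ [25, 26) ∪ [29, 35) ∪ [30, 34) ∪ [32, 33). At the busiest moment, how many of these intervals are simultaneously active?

At 32, 3 of the intervals are simultaneously active.
No point has more.

3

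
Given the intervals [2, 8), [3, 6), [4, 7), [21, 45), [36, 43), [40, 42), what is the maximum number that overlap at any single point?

3

Sweep endpoints in order; track running count of active intervals.
Peak of 3 reached at 4.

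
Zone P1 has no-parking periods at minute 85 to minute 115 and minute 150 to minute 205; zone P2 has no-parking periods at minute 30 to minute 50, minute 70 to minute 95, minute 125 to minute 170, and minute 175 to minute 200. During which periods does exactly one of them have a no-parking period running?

minute 30 to minute 50, minute 70 to minute 85, minute 95 to minute 115, minute 125 to minute 150, minute 170 to minute 175, minute 200 to minute 205

Only in the first: minute 95 to minute 115, minute 170 to minute 175, minute 200 to minute 205.
Only in the second: minute 30 to minute 50, minute 70 to minute 85, minute 125 to minute 150.
Together these are the periods covered by exactly one.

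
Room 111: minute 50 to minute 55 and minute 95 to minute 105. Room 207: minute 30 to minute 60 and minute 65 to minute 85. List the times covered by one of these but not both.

A but not B: minute 95 to minute 105.
B but not A: minute 30 to minute 50, minute 55 to minute 60, minute 65 to minute 85.
Combining gives A △ B.

minute 30 to minute 50, minute 55 to minute 60, minute 65 to minute 85, minute 95 to minute 105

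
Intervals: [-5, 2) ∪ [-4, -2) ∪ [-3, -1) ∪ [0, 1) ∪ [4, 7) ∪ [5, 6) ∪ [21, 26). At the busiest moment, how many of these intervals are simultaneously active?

Sweep endpoints in order; track running count of active intervals.
Peak of 3 reached at -3.

3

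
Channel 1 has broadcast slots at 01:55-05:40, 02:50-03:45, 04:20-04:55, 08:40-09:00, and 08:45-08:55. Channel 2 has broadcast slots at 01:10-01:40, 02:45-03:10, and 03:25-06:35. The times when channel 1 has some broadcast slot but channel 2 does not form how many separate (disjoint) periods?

3

A, merged: 01:55–05:40, 08:40–09:00.
A \ B = 01:55–02:45, 03:10–03:25, 08:40–09:00.
That is 3 disjoint pieces.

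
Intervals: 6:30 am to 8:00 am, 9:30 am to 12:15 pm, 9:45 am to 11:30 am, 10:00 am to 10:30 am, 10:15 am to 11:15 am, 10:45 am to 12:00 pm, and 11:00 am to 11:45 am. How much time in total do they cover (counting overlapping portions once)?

4 h 15 min

Merged: 6:30 am–8:00 am, 9:30 am–12:15 pm.
Lengths: 1 h 30 min + 2 h 45 min = 4 h 15 min.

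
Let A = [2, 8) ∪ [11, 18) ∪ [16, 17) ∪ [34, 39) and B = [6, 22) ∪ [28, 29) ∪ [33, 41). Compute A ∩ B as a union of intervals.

[6, 8) ∪ [11, 18) ∪ [34, 39)

Merge the first list: [2, 8), [11, 18), [34, 39).
[2, 8) meets the second set on [6, 8).
[11, 18) meets the second set on [11, 18).
[34, 39) meets the second set on [34, 39).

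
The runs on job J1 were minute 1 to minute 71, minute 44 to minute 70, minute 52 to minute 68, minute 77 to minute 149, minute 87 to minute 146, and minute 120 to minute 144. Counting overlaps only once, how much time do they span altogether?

142 minutes

Merged: minute 1 to minute 71, minute 77 to minute 149.
Lengths: 70 minutes + 72 minutes = 142 minutes.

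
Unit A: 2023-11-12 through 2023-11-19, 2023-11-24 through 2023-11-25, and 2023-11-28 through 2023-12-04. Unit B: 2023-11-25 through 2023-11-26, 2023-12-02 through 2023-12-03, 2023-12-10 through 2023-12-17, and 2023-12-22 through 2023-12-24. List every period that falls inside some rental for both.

2023-11-12 through 2023-11-19 falls entirely outside B.
2023-11-24 through 2023-11-25 overlaps B on 2023-11-25 through 2023-11-25.
2023-11-28 through 2023-12-04 overlaps B on 2023-12-02 through 2023-12-03.

2023-11-25 through 2023-11-25, 2023-12-02 through 2023-12-03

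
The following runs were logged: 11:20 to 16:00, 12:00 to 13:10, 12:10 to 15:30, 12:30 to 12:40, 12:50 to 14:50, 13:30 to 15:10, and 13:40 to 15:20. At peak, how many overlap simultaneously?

Walk the sorted start/end points keeping a running depth.
The depth first hits 5 at 13:40.

5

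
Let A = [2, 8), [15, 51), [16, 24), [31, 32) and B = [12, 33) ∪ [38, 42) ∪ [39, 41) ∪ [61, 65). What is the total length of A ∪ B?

49

Merge the first list: [2, 8), [15, 51).
Merge the second list: [12, 33), [38, 42), [61, 65).
A ∪ B = [2, 8), [12, 51), [61, 65).
Total: 6 + 39 + 4 = 49.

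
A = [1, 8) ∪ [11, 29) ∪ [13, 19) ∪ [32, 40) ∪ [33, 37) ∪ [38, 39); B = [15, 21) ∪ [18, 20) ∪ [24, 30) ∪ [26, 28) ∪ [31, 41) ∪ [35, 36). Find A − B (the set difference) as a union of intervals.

Merge the first list: [1, 8), [11, 29), [32, 40).
Merge the second list: [15, 21), [24, 30), [31, 41).
[1, 8): no B overlap → unchanged.
[11, 29) minus B → [11, 15), [21, 24).
[32, 40): fully covered by B → removed.

[1, 8) ∪ [11, 15) ∪ [21, 24)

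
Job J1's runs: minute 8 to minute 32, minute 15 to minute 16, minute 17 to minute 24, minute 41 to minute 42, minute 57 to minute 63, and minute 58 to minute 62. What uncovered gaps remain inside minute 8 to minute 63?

minute 32 to minute 41, minute 42 to minute 57

Covered (merged): minute 8 to minute 32, minute 41 to minute 42, minute 57 to minute 63.
Gaps within minute 8 to minute 63: minute 32 to minute 41, minute 42 to minute 57.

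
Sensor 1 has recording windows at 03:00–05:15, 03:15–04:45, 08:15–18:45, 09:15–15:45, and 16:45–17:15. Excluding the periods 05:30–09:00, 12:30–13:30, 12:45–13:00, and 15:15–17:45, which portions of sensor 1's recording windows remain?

A, merged: 03:00-05:15, 08:15-18:45.
B, merged: 05:30-09:00, 12:30-13:30, 15:15-17:45.
03:00-05:15: nothing removed.
08:15-18:45 \ B = 09:00-12:30, 13:30-15:15, 17:45-18:45.

03:00-05:15, 09:00-12:30, 13:30-15:15, 17:45-18:45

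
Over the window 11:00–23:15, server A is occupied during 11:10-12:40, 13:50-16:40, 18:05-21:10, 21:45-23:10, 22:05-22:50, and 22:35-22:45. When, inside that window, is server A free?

11:00-11:10, 12:40-13:50, 16:40-18:05, 21:10-21:45, 23:10-23:15

The merged coverage is 11:10-12:40, 13:50-16:40, 18:05-21:10, 21:45-23:10.
Uncovered inside 11:00-23:15: 11:00-11:10, 12:40-13:50, 16:40-18:05, 21:10-21:45, 23:10-23:15.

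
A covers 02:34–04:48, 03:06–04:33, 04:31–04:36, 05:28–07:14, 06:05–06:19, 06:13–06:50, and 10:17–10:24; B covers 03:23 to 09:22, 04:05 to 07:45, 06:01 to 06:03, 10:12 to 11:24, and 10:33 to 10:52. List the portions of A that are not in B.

02:34–03:23

Merge the first list: 02:34–04:48, 05:28–07:14, 10:17–10:24.
Merge the second list: 03:23–09:22, 10:12–11:24.
02:34–04:48 with B removed leaves 02:34–03:23.
05:28–07:14 lies entirely inside B → drops out.
10:17–10:24 lies entirely inside B → drops out.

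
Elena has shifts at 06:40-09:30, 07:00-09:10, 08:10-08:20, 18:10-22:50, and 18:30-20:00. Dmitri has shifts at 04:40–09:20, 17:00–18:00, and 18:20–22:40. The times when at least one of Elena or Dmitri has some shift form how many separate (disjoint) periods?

3

Merge the first list: 06:40-09:30, 18:10-22:50.
A ∪ B = 04:40-09:30, 17:00-18:00, 18:10-22:50.
That is 3 disjoint pieces.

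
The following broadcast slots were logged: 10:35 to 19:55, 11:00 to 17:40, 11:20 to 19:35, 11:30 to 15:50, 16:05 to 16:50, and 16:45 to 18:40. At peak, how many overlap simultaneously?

At 16:45, 5 of the intervals are simultaneously active.
No point has more.

5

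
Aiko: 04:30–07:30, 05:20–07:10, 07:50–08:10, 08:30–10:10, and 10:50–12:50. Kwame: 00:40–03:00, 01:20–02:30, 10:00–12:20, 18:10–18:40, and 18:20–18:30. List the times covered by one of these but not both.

A, merged: 04:30–07:30, 07:50–08:10, 08:30–10:10, 10:50–12:50.
B, merged: 00:40–03:00, 10:00–12:20, 18:10–18:40.
A \ B = 04:30–07:30, 07:50–08:10, 08:30–10:00, 12:20–12:50.
B \ A = 00:40–03:00, 10:10–10:50, 18:10–18:40.
Union of the two gives the symmetric difference.

00:40–03:00, 04:30–07:30, 07:50–08:10, 08:30–10:00, 10:10–10:50, 12:20–12:50, 18:10–18:40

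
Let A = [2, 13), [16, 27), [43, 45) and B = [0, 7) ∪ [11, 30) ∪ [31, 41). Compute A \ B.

[2, 13) minus B → [7, 11).
[16, 27): fully covered by B → removed.
[43, 45): no B overlap → unchanged.

[7, 11) ∪ [43, 45)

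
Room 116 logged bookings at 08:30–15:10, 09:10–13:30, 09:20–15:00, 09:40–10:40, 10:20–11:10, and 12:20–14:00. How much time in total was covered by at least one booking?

6 h 40 min

Merged: 08:30–15:10.
Length: 6 h 40 min.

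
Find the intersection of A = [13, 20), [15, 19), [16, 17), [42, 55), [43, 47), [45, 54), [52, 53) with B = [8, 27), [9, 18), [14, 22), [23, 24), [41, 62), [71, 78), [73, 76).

[13, 20) ∪ [42, 55)

First set merges to [13, 20), [42, 55).
Second set merges to [8, 27), [41, 62), [71, 78).
[13, 20) overlaps B on [13, 20).
[42, 55) overlaps B on [42, 55).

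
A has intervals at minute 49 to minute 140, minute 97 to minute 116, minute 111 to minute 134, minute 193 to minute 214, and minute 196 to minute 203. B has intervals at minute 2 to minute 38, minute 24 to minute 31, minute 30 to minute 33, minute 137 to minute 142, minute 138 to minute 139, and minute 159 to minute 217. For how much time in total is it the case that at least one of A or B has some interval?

187 minutes

First set merges to minute 49 to minute 140, minute 193 to minute 214.
Second set merges to minute 2 to minute 38, minute 137 to minute 142, minute 159 to minute 217.
A ∪ B = minute 2 to minute 38, minute 49 to minute 142, minute 159 to minute 217.
Total: 36 minutes + 93 minutes + 58 minutes = 187 minutes.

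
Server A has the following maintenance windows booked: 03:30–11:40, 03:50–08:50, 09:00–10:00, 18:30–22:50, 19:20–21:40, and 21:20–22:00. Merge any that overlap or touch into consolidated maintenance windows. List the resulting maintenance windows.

03:30–11:40, 18:30–22:50

03:50–08:50 overlaps/touches 03:30–11:40 → extend to 03:30–11:40.
09:00–10:00 overlaps/touches 03:30–11:40 → extend to 03:30–11:40.
18:30–22:50 is disjoint → start new block.
19:20–21:40 overlaps/touches 18:30–22:50 → extend to 18:30–22:50.
21:20–22:00 overlaps/touches 18:30–22:50 → extend to 18:30–22:50.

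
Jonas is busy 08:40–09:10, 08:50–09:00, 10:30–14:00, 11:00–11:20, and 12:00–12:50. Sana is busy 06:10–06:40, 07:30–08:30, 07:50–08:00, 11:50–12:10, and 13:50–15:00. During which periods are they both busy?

11:50–12:10, 13:50–14:00

A, merged: 08:40–09:10, 10:30–14:00.
B, merged: 06:10–06:40, 07:30–08:30, 11:50–12:10, 13:50–15:00.
08:40–09:10 meets no B interval.
10:30–14:00 ∩ B → 11:50–12:10, 13:50–14:00.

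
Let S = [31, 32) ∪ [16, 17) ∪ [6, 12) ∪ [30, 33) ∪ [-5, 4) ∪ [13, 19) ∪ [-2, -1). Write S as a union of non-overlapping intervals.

[-5, 4) ∪ [6, 12) ∪ [13, 19) ∪ [30, 33)

Sort by start: [-5, 4), [-2, -1), [6, 12), [13, 19), [16, 17), [30, 33), [31, 32).
[-2, -1) overlaps/touches [-5, 4) → extend to [-5, 4).
[6, 12) is disjoint → start new block.
[13, 19) is disjoint → start new block.
[16, 17) overlaps/touches [13, 19) → extend to [13, 19).
[30, 33) is disjoint → start new block.
[31, 32) overlaps/touches [30, 33) → extend to [30, 33).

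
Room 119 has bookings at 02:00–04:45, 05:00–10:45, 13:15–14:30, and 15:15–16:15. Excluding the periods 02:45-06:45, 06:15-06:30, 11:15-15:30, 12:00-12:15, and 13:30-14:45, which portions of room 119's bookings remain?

02:00-02:45, 06:45-10:45, 15:30-16:15

Second set merges to 02:45-06:45, 11:15-15:30.
02:00-04:45 minus B → 02:00-02:45.
05:00-10:45 minus B → 06:45-10:45.
13:15-14:30: fully covered by B → removed.
15:15-16:15 minus B → 15:30-16:15.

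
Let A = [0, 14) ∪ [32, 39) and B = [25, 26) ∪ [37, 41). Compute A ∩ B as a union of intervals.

[0, 14) meets no B interval.
[32, 39) ∩ B → [37, 39).

[37, 39)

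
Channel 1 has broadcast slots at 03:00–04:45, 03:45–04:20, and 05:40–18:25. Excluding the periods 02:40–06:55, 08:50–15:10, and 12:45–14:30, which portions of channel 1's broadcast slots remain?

06:55-08:50, 15:10-18:25

First set merges to 03:00-04:45, 05:40-18:25.
Second set merges to 02:40-06:55, 08:50-15:10.
03:00-04:45: entirely removed.
05:40-18:25 \ B = 06:55-08:50, 15:10-18:25.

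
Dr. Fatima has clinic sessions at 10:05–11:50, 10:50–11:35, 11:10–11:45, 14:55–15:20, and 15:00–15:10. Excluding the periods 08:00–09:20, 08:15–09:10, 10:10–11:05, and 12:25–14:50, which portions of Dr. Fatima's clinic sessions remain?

Merge the first list: 10:05-11:50, 14:55-15:20.
Merge the second list: 08:00-09:20, 10:10-11:05, 12:25-14:50.
10:05-11:50 minus B → 10:05-10:10, 11:05-11:50.
14:55-15:20: no B overlap → unchanged.

10:05-10:10, 11:05-11:50, 14:55-15:20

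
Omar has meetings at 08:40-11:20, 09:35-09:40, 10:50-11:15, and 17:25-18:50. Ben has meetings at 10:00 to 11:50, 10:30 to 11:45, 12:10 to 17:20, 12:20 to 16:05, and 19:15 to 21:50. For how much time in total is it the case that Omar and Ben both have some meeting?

First set merges to 08:40–11:20, 17:25–18:50.
Second set merges to 10:00–11:50, 12:10–17:20, 19:15–21:50.
A ∩ B = 10:00–11:20.
Total: 1 h 20 min.

1 h 20 min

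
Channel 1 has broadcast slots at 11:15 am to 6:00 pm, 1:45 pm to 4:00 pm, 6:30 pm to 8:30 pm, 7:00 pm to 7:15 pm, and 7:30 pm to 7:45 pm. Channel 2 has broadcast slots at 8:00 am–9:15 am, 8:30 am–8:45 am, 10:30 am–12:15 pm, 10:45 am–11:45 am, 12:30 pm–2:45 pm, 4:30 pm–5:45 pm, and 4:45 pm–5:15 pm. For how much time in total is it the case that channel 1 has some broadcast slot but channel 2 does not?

4 h 15 min

Merge the first list: 11:15 am–6:00 pm, 6:30 pm–8:30 pm.
Merge the second list: 8:00 am–9:15 am, 10:30 am–12:15 pm, 12:30 pm–2:45 pm, 4:30 pm–5:45 pm.
A \ B = 12:15 pm–12:30 pm, 2:45 pm–4:30 pm, 5:45 pm–6:00 pm, 6:30 pm–8:30 pm.
Total: 15 min + 1 h 45 min + 15 min + 2 h = 4 h 15 min.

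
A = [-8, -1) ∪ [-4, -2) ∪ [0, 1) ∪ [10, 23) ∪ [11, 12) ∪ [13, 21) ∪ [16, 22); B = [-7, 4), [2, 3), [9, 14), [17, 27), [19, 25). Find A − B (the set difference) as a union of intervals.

[-8, -7) ∪ [14, 17)

A, merged: [-8, -1), [0, 1), [10, 23).
B, merged: [-7, 4), [9, 14), [17, 27).
[-8, -1) with B removed leaves [-8, -7).
[0, 1) lies entirely inside B → drops out.
[10, 23) with B removed leaves [14, 17).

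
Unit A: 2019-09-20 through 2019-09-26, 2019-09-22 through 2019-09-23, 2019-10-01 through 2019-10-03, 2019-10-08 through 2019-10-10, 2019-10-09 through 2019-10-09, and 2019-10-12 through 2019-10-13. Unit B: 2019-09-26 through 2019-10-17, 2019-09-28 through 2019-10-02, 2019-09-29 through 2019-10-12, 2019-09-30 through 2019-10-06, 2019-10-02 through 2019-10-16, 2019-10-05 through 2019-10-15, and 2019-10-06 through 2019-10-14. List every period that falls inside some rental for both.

First set merges to 2019-09-20 through 2019-09-26, 2019-10-01 through 2019-10-03, 2019-10-08 through 2019-10-10, 2019-10-12 through 2019-10-13.
Second set merges to 2019-09-26 through 2019-10-17.
2019-09-20 through 2019-09-26 overlaps B on 2019-09-26 through 2019-09-26.
2019-10-01 through 2019-10-03 overlaps B on 2019-10-01 through 2019-10-03.
2019-10-08 through 2019-10-10 overlaps B on 2019-10-08 through 2019-10-10.
2019-10-12 through 2019-10-13 overlaps B on 2019-10-12 through 2019-10-13.

2019-09-26 through 2019-09-26, 2019-10-01 through 2019-10-03, 2019-10-08 through 2019-10-10, 2019-10-12 through 2019-10-13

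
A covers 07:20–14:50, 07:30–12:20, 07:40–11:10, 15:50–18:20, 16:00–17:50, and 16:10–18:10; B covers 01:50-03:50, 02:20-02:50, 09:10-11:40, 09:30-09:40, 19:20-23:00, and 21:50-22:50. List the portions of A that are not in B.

First set merges to 07:20-14:50, 15:50-18:20.
Second set merges to 01:50-03:50, 09:10-11:40, 19:20-23:00.
07:20-14:50 \ B = 07:20-09:10, 11:40-14:50.
15:50-18:20: nothing removed.

07:20-09:10, 11:40-14:50, 15:50-18:20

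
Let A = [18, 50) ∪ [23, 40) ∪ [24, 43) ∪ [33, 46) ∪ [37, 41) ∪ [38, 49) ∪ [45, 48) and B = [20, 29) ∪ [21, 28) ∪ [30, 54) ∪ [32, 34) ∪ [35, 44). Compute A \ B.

[18, 20) ∪ [29, 30)

First set merges to [18, 50).
Second set merges to [20, 29), [30, 54).
[18, 50) \ B = [18, 20), [29, 30).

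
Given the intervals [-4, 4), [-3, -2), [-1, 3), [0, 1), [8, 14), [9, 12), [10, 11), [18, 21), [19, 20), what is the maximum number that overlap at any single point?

At 0, 3 of the intervals are simultaneously active.
No point has more.

3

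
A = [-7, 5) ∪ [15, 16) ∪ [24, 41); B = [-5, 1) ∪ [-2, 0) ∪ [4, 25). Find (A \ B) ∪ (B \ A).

Second set merges to [-5, 1), [4, 25).
Only in the first: [-7, -5), [1, 4), [25, 41).
Only in the second: [5, 15), [16, 24).
Together these are the periods covered by exactly one.

[-7, -5) ∪ [1, 4) ∪ [5, 15) ∪ [16, 24) ∪ [25, 41)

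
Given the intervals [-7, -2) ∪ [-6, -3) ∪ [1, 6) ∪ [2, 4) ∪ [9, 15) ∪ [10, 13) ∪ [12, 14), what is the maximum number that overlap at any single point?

3

At 12, 3 of the intervals are simultaneously active.
No point has more.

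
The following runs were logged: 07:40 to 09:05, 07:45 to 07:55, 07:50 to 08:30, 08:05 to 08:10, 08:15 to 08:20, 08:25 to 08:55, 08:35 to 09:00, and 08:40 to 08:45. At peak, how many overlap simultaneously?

Sweep endpoints in order; track running count of active intervals.
Peak of 4 reached at 08:40.

4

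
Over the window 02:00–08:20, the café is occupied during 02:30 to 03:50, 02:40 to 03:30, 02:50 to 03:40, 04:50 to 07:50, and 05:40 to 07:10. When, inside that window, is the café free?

02:00-02:30, 03:50-04:50, 07:50-08:20

After merging, the occupied span is 02:30-03:50, 04:50-07:50.
Gaps within 02:00-08:20: 02:00-02:30, 03:50-04:50, 07:50-08:20.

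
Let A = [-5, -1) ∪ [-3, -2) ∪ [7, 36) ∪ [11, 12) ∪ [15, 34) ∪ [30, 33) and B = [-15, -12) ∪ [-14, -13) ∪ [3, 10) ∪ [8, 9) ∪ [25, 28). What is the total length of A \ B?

27

First set merges to [-5, -1), [7, 36).
Second set merges to [-15, -12), [3, 10), [25, 28).
A \ B = [-5, -1), [10, 25), [28, 36).
Total: 4 + 15 + 8 = 27.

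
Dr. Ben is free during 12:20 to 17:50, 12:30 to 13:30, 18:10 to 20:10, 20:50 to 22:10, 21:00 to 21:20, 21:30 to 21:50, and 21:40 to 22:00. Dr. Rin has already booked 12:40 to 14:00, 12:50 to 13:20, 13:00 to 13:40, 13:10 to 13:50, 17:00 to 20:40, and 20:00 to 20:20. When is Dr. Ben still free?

12:20–12:40, 14:00–17:00, 20:50–22:10

A, merged: 12:20–17:50, 18:10–20:10, 20:50–22:10.
B, merged: 12:40–14:00, 17:00–20:40.
12:20–17:50 minus B → 12:20–12:40, 14:00–17:00.
18:10–20:10: fully covered by B → removed.
20:50–22:10: no B overlap → unchanged.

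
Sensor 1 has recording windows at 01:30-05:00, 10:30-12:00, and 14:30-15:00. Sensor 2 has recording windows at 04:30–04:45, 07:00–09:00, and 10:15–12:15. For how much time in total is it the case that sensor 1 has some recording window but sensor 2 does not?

3 h 45 min

A \ B = 01:30–04:30, 04:45–05:00, 14:30–15:00.
Total: 3 h + 15 min + 30 min = 3 h 45 min.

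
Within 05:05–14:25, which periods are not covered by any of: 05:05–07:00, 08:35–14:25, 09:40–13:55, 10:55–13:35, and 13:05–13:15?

The merged coverage is 05:05–07:00, 08:35–14:25.
Gaps within 05:05–14:25: 07:00–08:35.

07:00–08:35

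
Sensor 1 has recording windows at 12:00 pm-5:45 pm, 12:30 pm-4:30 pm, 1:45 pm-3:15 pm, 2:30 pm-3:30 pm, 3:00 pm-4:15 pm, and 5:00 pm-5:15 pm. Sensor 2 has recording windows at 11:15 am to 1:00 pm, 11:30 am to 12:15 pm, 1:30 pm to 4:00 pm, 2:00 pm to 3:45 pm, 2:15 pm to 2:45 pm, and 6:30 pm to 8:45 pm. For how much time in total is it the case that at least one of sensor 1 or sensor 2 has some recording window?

A, merged: 12:00 pm–5:45 pm.
B, merged: 11:15 am–1:00 pm, 1:30 pm–4:00 pm, 6:30 pm–8:45 pm.
A ∪ B = 11:15 am–5:45 pm, 6:30 pm–8:45 pm.
Total: 6 h 30 min + 2 h 15 min = 8 h 45 min.

8 h 45 min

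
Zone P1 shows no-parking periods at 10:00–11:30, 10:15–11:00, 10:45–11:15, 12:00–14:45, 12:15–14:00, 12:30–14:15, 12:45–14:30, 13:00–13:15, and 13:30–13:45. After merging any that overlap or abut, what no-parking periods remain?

10:15-11:00 overlaps/touches 10:00-11:30 → extend to 10:00-11:30.
10:45-11:15 overlaps/touches 10:00-11:30 → extend to 10:00-11:30.
12:00-14:45 is disjoint → start new block.
12:15-14:00 overlaps/touches 12:00-14:45 → extend to 12:00-14:45.
12:30-14:15 overlaps/touches 12:00-14:45 → extend to 12:00-14:45.
12:45-14:30 overlaps/touches 12:00-14:45 → extend to 12:00-14:45.
13:00-13:15 overlaps/touches 12:00-14:45 → extend to 12:00-14:45.
13:30-13:45 overlaps/touches 12:00-14:45 → extend to 12:00-14:45.

10:00-11:30, 12:00-14:45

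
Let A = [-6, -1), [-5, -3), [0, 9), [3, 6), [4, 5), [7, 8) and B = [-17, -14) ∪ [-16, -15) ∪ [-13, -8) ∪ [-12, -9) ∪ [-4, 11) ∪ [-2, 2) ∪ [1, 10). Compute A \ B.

Merge the first list: [-6, -1), [0, 9).
Merge the second list: [-17, -14), [-13, -8), [-4, 11).
[-6, -1) \ B = [-6, -4).
[0, 9): entirely removed.

[-6, -4)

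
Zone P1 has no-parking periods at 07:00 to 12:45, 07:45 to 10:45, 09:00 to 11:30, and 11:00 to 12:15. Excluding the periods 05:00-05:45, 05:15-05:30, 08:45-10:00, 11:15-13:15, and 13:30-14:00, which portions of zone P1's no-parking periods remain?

07:00-08:45, 10:00-11:15

First set merges to 07:00-12:45.
Second set merges to 05:00-05:45, 08:45-10:00, 11:15-13:15, 13:30-14:00.
07:00-12:45 \ B = 07:00-08:45, 10:00-11:15.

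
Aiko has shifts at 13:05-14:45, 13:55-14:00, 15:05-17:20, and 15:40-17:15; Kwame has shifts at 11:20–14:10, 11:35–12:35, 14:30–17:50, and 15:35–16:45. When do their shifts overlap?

13:05–14:10, 14:30–14:45, 15:05–17:20

First set merges to 13:05–14:45, 15:05–17:20.
Second set merges to 11:20–14:10, 14:30–17:50.
13:05–14:45 overlaps B on 13:05–14:10, 14:30–14:45.
15:05–17:20 overlaps B on 15:05–17:20.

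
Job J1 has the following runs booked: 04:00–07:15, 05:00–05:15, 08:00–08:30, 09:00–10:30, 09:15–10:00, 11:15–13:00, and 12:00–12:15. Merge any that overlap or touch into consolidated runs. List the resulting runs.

04:00–07:15, 08:00–08:30, 09:00–10:30, 11:15–13:00

05:00–05:15 overlaps/touches 04:00–07:15 → extend to 04:00–07:15.
08:00–08:30 is disjoint → start new block.
09:00–10:30 is disjoint → start new block.
09:15–10:00 overlaps/touches 09:00–10:30 → extend to 09:00–10:30.
11:15–13:00 is disjoint → start new block.
12:00–12:15 overlaps/touches 11:15–13:00 → extend to 11:15–13:00.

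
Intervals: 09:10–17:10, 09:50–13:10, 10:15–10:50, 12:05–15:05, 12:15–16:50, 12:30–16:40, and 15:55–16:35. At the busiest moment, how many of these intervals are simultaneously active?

5

Walk the sorted start/end points keeping a running depth.
The depth first hits 5 at 12:30.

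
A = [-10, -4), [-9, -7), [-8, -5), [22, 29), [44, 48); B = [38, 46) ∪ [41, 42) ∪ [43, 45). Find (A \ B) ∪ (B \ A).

[-10, -4) ∪ [22, 29) ∪ [38, 44) ∪ [46, 48)

A, merged: [-10, -4), [22, 29), [44, 48).
B, merged: [38, 46).
A \ B = [-10, -4), [22, 29), [46, 48).
B \ A = [38, 44).
Union of the two gives the symmetric difference.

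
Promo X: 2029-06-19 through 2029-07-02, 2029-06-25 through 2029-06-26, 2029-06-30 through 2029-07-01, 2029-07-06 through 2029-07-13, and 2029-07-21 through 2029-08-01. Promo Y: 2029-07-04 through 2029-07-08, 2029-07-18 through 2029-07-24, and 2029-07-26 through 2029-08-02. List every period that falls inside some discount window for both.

First set merges to 2029-06-19 through 2029-07-02, 2029-07-06 through 2029-07-13, 2029-07-21 through 2029-08-01.
2029-06-19 through 2029-07-02: no overlap with the second set.
2029-07-06 through 2029-07-13 meets the second set on 2029-07-06 through 2029-07-08.
2029-07-21 through 2029-08-01 meets the second set on 2029-07-21 through 2029-07-24, 2029-07-26 through 2029-08-01.

2029-07-06 through 2029-07-08, 2029-07-21 through 2029-07-24, 2029-07-26 through 2029-08-01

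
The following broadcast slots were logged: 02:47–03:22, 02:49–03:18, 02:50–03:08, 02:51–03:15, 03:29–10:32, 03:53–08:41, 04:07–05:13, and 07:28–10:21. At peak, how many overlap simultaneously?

4

Sweep endpoints in order; track running count of active intervals.
Peak of 4 reached at 02:51.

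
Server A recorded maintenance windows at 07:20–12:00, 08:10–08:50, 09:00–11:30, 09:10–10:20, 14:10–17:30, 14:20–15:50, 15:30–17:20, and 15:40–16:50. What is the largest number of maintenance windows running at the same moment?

4

At 15:40, 4 of the intervals are simultaneously active.
No point has more.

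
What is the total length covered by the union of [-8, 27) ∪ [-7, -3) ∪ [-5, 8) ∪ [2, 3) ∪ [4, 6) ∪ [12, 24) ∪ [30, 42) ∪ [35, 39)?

Merged: [-8, 27), [30, 42).
Lengths: 35 + 12 = 47.

47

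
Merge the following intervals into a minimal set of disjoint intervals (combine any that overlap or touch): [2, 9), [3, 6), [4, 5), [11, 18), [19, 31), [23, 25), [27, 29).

[2, 9) ∪ [11, 18) ∪ [19, 31)

[3, 6) overlaps/touches [2, 9) → extend to [2, 9).
[4, 5) overlaps/touches [2, 9) → extend to [2, 9).
[11, 18) is disjoint → start new block.
[19, 31) is disjoint → start new block.
[23, 25) overlaps/touches [19, 31) → extend to [19, 31).
[27, 29) overlaps/touches [19, 31) → extend to [19, 31).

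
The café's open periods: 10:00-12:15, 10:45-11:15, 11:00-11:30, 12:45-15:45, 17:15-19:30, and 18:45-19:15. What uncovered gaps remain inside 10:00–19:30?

12:15-12:45, 15:45-17:15

The merged coverage is 10:00-12:15, 12:45-15:45, 17:15-19:30.
Complement within 10:00-19:30: 12:15-12:45, 15:45-17:15.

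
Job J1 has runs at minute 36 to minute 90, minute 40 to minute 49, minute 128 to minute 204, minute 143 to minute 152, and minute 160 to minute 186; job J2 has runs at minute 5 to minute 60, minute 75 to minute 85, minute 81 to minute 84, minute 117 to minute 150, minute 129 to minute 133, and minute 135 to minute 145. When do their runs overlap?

minute 36 to minute 60, minute 75 to minute 85, minute 128 to minute 150

First set merges to minute 36 to minute 90, minute 128 to minute 204.
Second set merges to minute 5 to minute 60, minute 75 to minute 85, minute 117 to minute 150.
minute 36 to minute 90 meets the second set on minute 36 to minute 60, minute 75 to minute 85.
minute 128 to minute 204 meets the second set on minute 128 to minute 150.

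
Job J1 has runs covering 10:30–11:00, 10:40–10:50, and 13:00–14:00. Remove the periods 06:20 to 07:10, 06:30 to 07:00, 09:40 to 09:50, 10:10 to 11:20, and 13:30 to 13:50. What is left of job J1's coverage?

A, merged: 10:30-11:00, 13:00-14:00.
B, merged: 06:20-07:10, 09:40-09:50, 10:10-11:20, 13:30-13:50.
10:30-11:00 lies entirely inside B → drops out.
13:00-14:00 with B removed leaves 13:00-13:30, 13:50-14:00.

13:00-13:30, 13:50-14:00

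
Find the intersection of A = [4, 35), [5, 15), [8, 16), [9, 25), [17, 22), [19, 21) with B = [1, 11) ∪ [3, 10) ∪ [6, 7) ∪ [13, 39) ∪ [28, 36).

First set merges to [4, 35).
Second set merges to [1, 11), [13, 39).
[4, 35) ∩ B → [4, 11), [13, 35).

[4, 11) ∪ [13, 35)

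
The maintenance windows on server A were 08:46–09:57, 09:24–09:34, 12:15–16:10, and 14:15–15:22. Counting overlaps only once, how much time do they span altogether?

5 h 6 min

Merged: 08:46–09:57, 12:15–16:10.
Lengths: 1 h 11 min + 3 h 55 min = 5 h 6 min.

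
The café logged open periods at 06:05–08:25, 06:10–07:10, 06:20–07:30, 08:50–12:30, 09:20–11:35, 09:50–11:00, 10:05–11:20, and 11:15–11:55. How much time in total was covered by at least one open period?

6 h

Merged: 06:05–08:25, 08:50–12:30.
Lengths: 2 h 20 min + 3 h 40 min = 6 h.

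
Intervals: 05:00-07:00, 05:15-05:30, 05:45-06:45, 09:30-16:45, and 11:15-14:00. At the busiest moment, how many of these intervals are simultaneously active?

Walk the sorted start/end points keeping a running depth.
The depth first hits 2 at 05:15.

2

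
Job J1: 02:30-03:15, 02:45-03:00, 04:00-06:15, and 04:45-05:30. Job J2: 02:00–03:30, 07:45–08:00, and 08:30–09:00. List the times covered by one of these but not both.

02:00–02:30, 03:15–03:30, 04:00–06:15, 07:45–08:00, 08:30–09:00

A, merged: 02:30–03:15, 04:00–06:15.
A \ B = 04:00–06:15.
B \ A = 02:00–02:30, 03:15–03:30, 07:45–08:00, 08:30–09:00.
Union of the two gives the symmetric difference.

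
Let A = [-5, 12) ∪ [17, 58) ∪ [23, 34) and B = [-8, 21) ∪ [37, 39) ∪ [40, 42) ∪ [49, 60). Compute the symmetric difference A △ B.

Merge the first list: [-5, 12), [17, 58).
Only in the first: [21, 37), [39, 40), [42, 49).
Only in the second: [-8, -5), [12, 17), [58, 60).
Together these are the periods covered by exactly one.

[-8, -5) ∪ [12, 17) ∪ [21, 37) ∪ [39, 40) ∪ [42, 49) ∪ [58, 60)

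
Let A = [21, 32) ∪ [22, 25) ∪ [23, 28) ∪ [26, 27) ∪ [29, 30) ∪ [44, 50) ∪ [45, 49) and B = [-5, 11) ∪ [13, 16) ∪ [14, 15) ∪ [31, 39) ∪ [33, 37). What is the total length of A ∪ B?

A, merged: [21, 32), [44, 50).
B, merged: [-5, 11), [13, 16), [31, 39).
A ∪ B = [-5, 11), [13, 16), [21, 39), [44, 50).
Total: 16 + 3 + 18 + 6 = 43.

43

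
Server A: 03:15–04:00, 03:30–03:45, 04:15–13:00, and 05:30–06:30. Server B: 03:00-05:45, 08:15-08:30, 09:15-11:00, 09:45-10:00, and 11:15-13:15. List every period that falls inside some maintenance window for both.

03:15-04:00, 04:15-05:45, 08:15-08:30, 09:15-11:00, 11:15-13:00

Merge the first list: 03:15-04:00, 04:15-13:00.
Merge the second list: 03:00-05:45, 08:15-08:30, 09:15-11:00, 11:15-13:15.
03:15-04:00 overlaps B on 03:15-04:00.
04:15-13:00 overlaps B on 04:15-05:45, 08:15-08:30, 09:15-11:00, 11:15-13:00.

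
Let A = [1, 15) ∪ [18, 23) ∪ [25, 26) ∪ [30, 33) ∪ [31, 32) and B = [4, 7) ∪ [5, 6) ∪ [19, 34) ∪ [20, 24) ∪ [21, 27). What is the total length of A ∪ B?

First set merges to [1, 15), [18, 23), [25, 26), [30, 33).
Second set merges to [4, 7), [19, 34).
A ∪ B = [1, 15), [18, 34).
Total: 14 + 16 = 30.

30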